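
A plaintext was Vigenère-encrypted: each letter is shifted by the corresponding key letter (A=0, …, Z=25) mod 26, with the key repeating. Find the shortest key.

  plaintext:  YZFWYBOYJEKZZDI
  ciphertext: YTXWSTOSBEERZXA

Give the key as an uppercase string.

  i= 0: Y-Y =  0 → A
  i= 1: T-Z = 20 → U
  i= 2: X-F = 18 → S
  i= 3: W-W =  0 → A
  i= 4: S-Y = 20 → U
  i= 5: T-B = 18 → S
  i= 6: O-O =  0 → A
  i= 7: S-Y = 20 → U
  i= 8: B-J = 18 → S
  i= 9: E-E =  0 → A
  i=10: E-K = 20 → U
  i=11: R-Z = 18 → S
  i=12: Z-Z =  0 → A
  i=13: X-D = 20 → U
  i=14: A-I = 18 → S
  shifts repeat with period 3: AUS

AUS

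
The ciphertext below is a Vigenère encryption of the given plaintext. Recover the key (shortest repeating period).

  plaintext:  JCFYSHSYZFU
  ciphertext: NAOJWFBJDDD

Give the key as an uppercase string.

EYJL

  i= 0: N-J =  4 → E
  i= 1: A-C = 24 → Y
  i= 2: O-F =  9 → J
  i= 3: J-Y = 11 → L
  i= 4: W-S =  4 → E
  i= 5: F-H = 24 → Y
  i= 6: B-S =  9 → J
  i= 7: J-Y = 11 → L
  i= 8: D-Z =  4 → E
  i= 9: D-F = 24 → Y
  i=10: D-U =  9 → J
  shifts repeat with period 4: EYJL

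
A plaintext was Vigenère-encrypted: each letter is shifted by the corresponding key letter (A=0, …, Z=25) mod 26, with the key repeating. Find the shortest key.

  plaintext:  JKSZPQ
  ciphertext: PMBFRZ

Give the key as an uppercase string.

GCJ

  i= 0: P-J =  6 → G
  i= 1: M-K =  2 → C
  i= 2: B-S =  9 → J
  i= 3: F-Z =  6 → G
  i= 4: R-P =  2 → C
  i= 5: Z-Q =  9 → J
  shifts repeat with period 3: GCJ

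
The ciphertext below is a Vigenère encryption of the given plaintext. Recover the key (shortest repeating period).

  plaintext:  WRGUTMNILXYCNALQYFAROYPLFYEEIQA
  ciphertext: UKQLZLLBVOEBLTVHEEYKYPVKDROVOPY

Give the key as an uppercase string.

  i= 0: U-W = 24 → Y
  i= 1: K-R = 19 → T
  i= 2: Q-G = 10 → K
  i= 3: L-U = 17 → R
  i= 4: Z-T =  6 → G
  i= 5: L-M = 25 → Z
  i= 6: L-N = 24 → Y
  i= 7: B-I = 19 → T
  i= 8: V-L = 10 → K
  i= 9: O-X = 17 → R
  i=10: E-Y =  6 → G
  i=11: B-C = 25 → Z
  i=12: L-N = 24 → Y
  i=13: T-A = 19 → T
  i=14: V-L = 10 → K
  i=15: H-Q = 17 → R
  i=16: E-Y =  6 → G
  i=17: E-F = 25 → Z
  i=18: Y-A = 24 → Y
  i=19: K-R = 19 → T
  i=20: Y-O = 10 → K
  i=21: P-Y = 17 → R
  i=22: V-P =  6 → G
  i=23: K-L = 25 → Z
  i=24: D-F = 24 → Y
  i=25: R-Y = 19 → T
  i=26: O-E = 10 → K
  i=27: V-E = 17 → R
  i=28: O-I =  6 → G
  i=29: P-Q = 25 → Z
  i=30: Y-A = 24 → Y
  shifts repeat with period 6: YTKRGZ

YTKRGZ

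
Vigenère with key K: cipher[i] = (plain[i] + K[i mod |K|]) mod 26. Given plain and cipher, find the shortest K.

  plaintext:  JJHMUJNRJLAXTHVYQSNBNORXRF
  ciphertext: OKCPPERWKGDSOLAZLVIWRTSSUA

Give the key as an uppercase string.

FBVDVVE

  i= 0: O-J =  5 → F
  i= 1: K-J =  1 → B
  i= 2: C-H = 21 → V
  i= 3: P-M =  3 → D
  i= 4: P-U = 21 → V
  i= 5: E-J = 21 → V
  i= 6: R-N =  4 → E
  i= 7: W-R =  5 → F
  i= 8: K-J =  1 → B
  i= 9: G-L = 21 → V
  i=10: D-A =  3 → D
  i=11: S-X = 21 → V
  i=12: O-T = 21 → V
  i=13: L-H =  4 → E
  i=14: A-V =  5 → F
  i=15: Z-Y =  1 → B
  i=16: L-Q = 21 → V
  i=17: V-S =  3 → D
  i=18: I-N = 21 → V
  i=19: W-B = 21 → V
  i=20: R-N =  4 → E
  i=21: T-O =  5 → F
  i=22: S-R =  1 → B
  i=23: S-X = 21 → V
  i=24: U-R =  3 → D
  i=25: A-F = 21 → V
  shifts repeat with period 7: FBVDVVE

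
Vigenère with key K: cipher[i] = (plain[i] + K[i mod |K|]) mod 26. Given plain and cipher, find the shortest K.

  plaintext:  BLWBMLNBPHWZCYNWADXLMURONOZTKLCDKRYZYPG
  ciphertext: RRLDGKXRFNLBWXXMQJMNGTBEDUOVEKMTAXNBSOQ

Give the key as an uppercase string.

QGPCUZKQ

  i= 0: R-B = 16 → Q
  i= 1: R-L =  6 → G
  i= 2: L-W = 15 → P
  i= 3: D-B =  2 → C
  i= 4: G-M = 20 → U
  i= 5: K-L = 25 → Z
  i= 6: X-N = 10 → K
  i= 7: R-B = 16 → Q
  i= 8: F-P = 16 → Q
  i= 9: N-H =  6 → G
  i=10: L-W = 15 → P
  i=11: B-Z =  2 → C
  i=12: W-C = 20 → U
  i=13: X-Y = 25 → Z
  i=14: X-N = 10 → K
  i=15: M-W = 16 → Q
  i=16: Q-A = 16 → Q
  i=17: J-D =  6 → G
  i=18: M-X = 15 → P
  i=19: N-L =  2 → C
  i=20: G-M = 20 → U
  i=21: T-U = 25 → Z
  i=22: B-R = 10 → K
  i=23: E-O = 16 → Q
  i=24: D-N = 16 → Q
  i=25: U-O =  6 → G
  i=26: O-Z = 15 → P
  i=27: V-T =  2 → C
  i=28: E-K = 20 → U
  i=29: K-L = 25 → Z
  i=30: M-C = 10 → K
  i=31: T-D = 16 → Q
  i=32: A-K = 16 → Q
  i=33: X-R =  6 → G
  i=34: N-Y = 15 → P
  i=35: B-Z =  2 → C
  i=36: S-Y = 20 → U
  i=37: O-P = 25 → Z
  i=38: Q-G = 10 → K
  shifts repeat with period 8: QGPCUZKQ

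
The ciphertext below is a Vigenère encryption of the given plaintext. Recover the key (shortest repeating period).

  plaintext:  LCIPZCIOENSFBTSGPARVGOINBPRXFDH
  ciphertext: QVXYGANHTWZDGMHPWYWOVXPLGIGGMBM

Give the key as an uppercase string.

FTPJHY

  i= 0: Q-L =  5 → F
  i= 1: V-C = 19 → T
  i= 2: X-I = 15 → P
  i= 3: Y-P =  9 → J
  i= 4: G-Z =  7 → H
  i= 5: A-C = 24 → Y
  i= 6: N-I =  5 → F
  i= 7: H-O = 19 → T
  i= 8: T-E = 15 → P
  i= 9: W-N =  9 → J
  i=10: Z-S =  7 → H
  i=11: D-F = 24 → Y
  i=12: G-B =  5 → F
  i=13: M-T = 19 → T
  i=14: H-S = 15 → P
  i=15: P-G =  9 → J
  i=16: W-P =  7 → H
  i=17: Y-A = 24 → Y
  i=18: W-R =  5 → F
  i=19: O-V = 19 → T
  i=20: V-G = 15 → P
  i=21: X-O =  9 → J
  i=22: P-I =  7 → H
  i=23: L-N = 24 → Y
  i=24: G-B =  5 → F
  i=25: I-P = 19 → T
  i=26: G-R = 15 → P
  i=27: G-X =  9 → J
  i=28: M-F =  7 → H
  i=29: B-D = 24 → Y
  i=30: M-H =  5 → F
  shifts repeat with period 6: FTPJHY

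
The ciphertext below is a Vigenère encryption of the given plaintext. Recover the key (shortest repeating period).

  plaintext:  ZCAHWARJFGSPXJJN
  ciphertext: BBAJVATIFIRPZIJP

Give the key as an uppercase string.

CZA

  i= 0: B-Z =  2 → C
  i= 1: B-C = 25 → Z
  i= 2: A-A =  0 → A
  i= 3: J-H =  2 → C
  i= 4: V-W = 25 → Z
  i= 5: A-A =  0 → A
  i= 6: T-R =  2 → C
  i= 7: I-J = 25 → Z
  i= 8: F-F =  0 → A
  i= 9: I-G =  2 → C
  i=10: R-S = 25 → Z
  i=11: P-P =  0 → A
  i=12: Z-X =  2 → C
  i=13: I-J = 25 → Z
  i=14: J-J =  0 → A
  i=15: P-N =  2 → C
  shifts repeat with period 3: CZA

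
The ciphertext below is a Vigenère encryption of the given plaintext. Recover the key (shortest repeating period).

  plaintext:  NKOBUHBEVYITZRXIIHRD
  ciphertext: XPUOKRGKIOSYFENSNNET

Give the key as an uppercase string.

KFGNQ

  i= 0: X-N = 10 → K
  i= 1: P-K =  5 → F
  i= 2: U-O =  6 → G
  i= 3: O-B = 13 → N
  i= 4: K-U = 16 → Q
  i= 5: R-H = 10 → K
  i= 6: G-B =  5 → F
  i= 7: K-E =  6 → G
  i= 8: I-V = 13 → N
  i= 9: O-Y = 16 → Q
  i=10: S-I = 10 → K
  i=11: Y-T =  5 → F
  i=12: F-Z =  6 → G
  i=13: E-R = 13 → N
  i=14: N-X = 16 → Q
  i=15: S-I = 10 → K
  i=16: N-I =  5 → F
  i=17: N-H =  6 → G
  i=18: E-R = 13 → N
  i=19: T-D = 16 → Q
  shifts repeat with period 5: KFGNQ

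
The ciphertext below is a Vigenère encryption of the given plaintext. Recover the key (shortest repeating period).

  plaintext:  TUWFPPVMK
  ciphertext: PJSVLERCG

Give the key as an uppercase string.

  i= 0: P-T = 22 → W
  i= 1: J-U = 15 → P
  i= 2: S-W = 22 → W
  i= 3: V-F = 16 → Q
  i= 4: L-P = 22 → W
  i= 5: E-P = 15 → P
  i= 6: R-V = 22 → W
  i= 7: C-M = 16 → Q
  i= 8: G-K = 22 → W
  shifts repeat with period 4: WPWQ

WPWQ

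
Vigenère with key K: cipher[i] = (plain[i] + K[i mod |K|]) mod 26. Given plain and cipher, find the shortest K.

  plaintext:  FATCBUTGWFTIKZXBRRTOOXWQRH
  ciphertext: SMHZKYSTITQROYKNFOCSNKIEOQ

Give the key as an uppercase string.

NMOXJEZ

  i= 0: S-F = 13 → N
  i= 1: M-A = 12 → M
  i= 2: H-T = 14 → O
  i= 3: Z-C = 23 → X
  i= 4: K-B =  9 → J
  i= 5: Y-U =  4 → E
  i= 6: S-T = 25 → Z
  i= 7: T-G = 13 → N
  i= 8: I-W = 12 → M
  i= 9: T-F = 14 → O
  i=10: Q-T = 23 → X
  i=11: R-I =  9 → J
  i=12: O-K =  4 → E
  i=13: Y-Z = 25 → Z
  i=14: K-X = 13 → N
  i=15: N-B = 12 → M
  i=16: F-R = 14 → O
  i=17: O-R = 23 → X
  i=18: C-T =  9 → J
  i=19: S-O =  4 → E
  i=20: N-O = 25 → Z
  i=21: K-X = 13 → N
  i=22: I-W = 12 → M
  i=23: E-Q = 14 → O
  i=24: O-R = 23 → X
  i=25: Q-H =  9 → J
  shifts repeat with period 7: NMOXJEZ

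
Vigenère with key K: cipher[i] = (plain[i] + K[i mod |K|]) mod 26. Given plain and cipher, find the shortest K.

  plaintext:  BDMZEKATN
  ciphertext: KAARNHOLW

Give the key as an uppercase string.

JXOS

  i= 0: K-B =  9 → J
  i= 1: A-D = 23 → X
  i= 2: A-M = 14 → O
  i= 3: R-Z = 18 → S
  i= 4: N-E =  9 → J
  i= 5: H-K = 23 → X
  i= 6: O-A = 14 → O
  i= 7: L-T = 18 → S
  i= 8: W-N =  9 → J
  shifts repeat with period 4: JXOS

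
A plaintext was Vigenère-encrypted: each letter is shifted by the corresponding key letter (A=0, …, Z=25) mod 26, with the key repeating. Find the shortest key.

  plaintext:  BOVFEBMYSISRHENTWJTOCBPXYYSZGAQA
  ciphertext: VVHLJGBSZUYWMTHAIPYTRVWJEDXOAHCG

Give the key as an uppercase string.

UHMGFFP

  i= 0: V-B = 20 → U
  i= 1: V-O =  7 → H
  i= 2: H-V = 12 → M
  i= 3: L-F =  6 → G
  i= 4: J-E =  5 → F
  i= 5: G-B =  5 → F
  i= 6: B-M = 15 → P
  i= 7: S-Y = 20 → U
  i= 8: Z-S =  7 → H
  i= 9: U-I = 12 → M
  i=10: Y-S =  6 → G
  i=11: W-R =  5 → F
  i=12: M-H =  5 → F
  i=13: T-E = 15 → P
  i=14: H-N = 20 → U
  i=15: A-T =  7 → H
  i=16: I-W = 12 → M
  i=17: P-J =  6 → G
  i=18: Y-T =  5 → F
  i=19: T-O =  5 → F
  i=20: R-C = 15 → P
  i=21: V-B = 20 → U
  i=22: W-P =  7 → H
  i=23: J-X = 12 → M
  i=24: E-Y =  6 → G
  i=25: D-Y =  5 → F
  i=26: X-S =  5 → F
  i=27: O-Z = 15 → P
  i=28: A-G = 20 → U
  i=29: H-A =  7 → H
  i=30: C-Q = 12 → M
  i=31: G-A =  6 → G
  shifts repeat with period 7: UHMGFFP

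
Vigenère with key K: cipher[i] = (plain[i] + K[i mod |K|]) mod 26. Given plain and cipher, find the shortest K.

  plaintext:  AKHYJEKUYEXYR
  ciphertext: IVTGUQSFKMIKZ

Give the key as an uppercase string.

ILM

  i= 0: I-A =  8 → I
  i= 1: V-K = 11 → L
  i= 2: T-H = 12 → M
  i= 3: G-Y =  8 → I
  i= 4: U-J = 11 → L
  i= 5: Q-E = 12 → M
  i= 6: S-K =  8 → I
  i= 7: F-U = 11 → L
  i= 8: K-Y = 12 → M
  i= 9: M-E =  8 → I
  i=10: I-X = 11 → L
  i=11: K-Y = 12 → M
  i=12: Z-R =  8 → I
  shifts repeat with period 3: ILM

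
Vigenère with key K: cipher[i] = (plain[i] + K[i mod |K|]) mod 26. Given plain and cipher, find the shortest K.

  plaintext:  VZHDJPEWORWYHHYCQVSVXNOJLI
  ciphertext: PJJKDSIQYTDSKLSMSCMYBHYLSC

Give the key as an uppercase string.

  i= 0: P-V = 20 → U
  i= 1: J-Z = 10 → K
  i= 2: J-H =  2 → C
  i= 3: K-D =  7 → H
  i= 4: D-J = 20 → U
  i= 5: S-P =  3 → D
  i= 6: I-E =  4 → E
  i= 7: Q-W = 20 → U
  i= 8: Y-O = 10 → K
  i= 9: T-R =  2 → C
  i=10: D-W =  7 → H
  i=11: S-Y = 20 → U
  i=12: K-H =  3 → D
  i=13: L-H =  4 → E
  i=14: S-Y = 20 → U
  i=15: M-C = 10 → K
  i=16: S-Q =  2 → C
  i=17: C-V =  7 → H
  i=18: M-S = 20 → U
  i=19: Y-V =  3 → D
  i=20: B-X =  4 → E
  i=21: H-N = 20 → U
  i=22: Y-O = 10 → K
  i=23: L-J =  2 → C
  i=24: S-L =  7 → H
  i=25: C-I = 20 → U
  shifts repeat with period 7: UKCHUDE

UKCHUDE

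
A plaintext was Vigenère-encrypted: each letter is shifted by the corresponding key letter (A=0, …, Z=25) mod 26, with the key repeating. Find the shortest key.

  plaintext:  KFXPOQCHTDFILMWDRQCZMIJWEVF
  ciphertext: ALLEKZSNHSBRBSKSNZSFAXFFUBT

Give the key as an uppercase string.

  i= 0: A-K = 16 → Q
  i= 1: L-F =  6 → G
  i= 2: L-X = 14 → O
  i= 3: E-P = 15 → P
  i= 4: K-O = 22 → W
  i= 5: Z-Q =  9 → J
  i= 6: S-C = 16 → Q
  i= 7: N-H =  6 → G
  i= 8: H-T = 14 → O
  i= 9: S-D = 15 → P
  i=10: B-F = 22 → W
  i=11: R-I =  9 → J
  i=12: B-L = 16 → Q
  i=13: S-M =  6 → G
  i=14: K-W = 14 → O
  i=15: S-D = 15 → P
  i=16: N-R = 22 → W
  i=17: Z-Q =  9 → J
  i=18: S-C = 16 → Q
  i=19: F-Z =  6 → G
  i=20: A-M = 14 → O
  i=21: X-I = 15 → P
  i=22: F-J = 22 → W
  i=23: F-W =  9 → J
  i=24: U-E = 16 → Q
  i=25: B-V =  6 → G
  i=26: T-F = 14 → O
  shifts repeat with period 6: QGOPWJ

QGOPWJ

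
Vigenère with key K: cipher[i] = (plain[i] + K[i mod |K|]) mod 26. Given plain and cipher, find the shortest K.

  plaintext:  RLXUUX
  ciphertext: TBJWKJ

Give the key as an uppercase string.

CQM

  i= 0: T-R =  2 → C
  i= 1: B-L = 16 → Q
  i= 2: J-X = 12 → M
  i= 3: W-U =  2 → C
  i= 4: K-U = 16 → Q
  i= 5: J-X = 12 → M
  shifts repeat with period 3: CQM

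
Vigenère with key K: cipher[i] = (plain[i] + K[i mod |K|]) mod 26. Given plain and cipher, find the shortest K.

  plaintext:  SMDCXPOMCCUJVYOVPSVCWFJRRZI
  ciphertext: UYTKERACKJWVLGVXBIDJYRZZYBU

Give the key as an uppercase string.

CMQIH

  i= 0: U-S =  2 → C
  i= 1: Y-M = 12 → M
  i= 2: T-D = 16 → Q
  i= 3: K-C =  8 → I
  i= 4: E-X =  7 → H
  i= 5: R-P =  2 → C
  i= 6: A-O = 12 → M
  i= 7: C-M = 16 → Q
  i= 8: K-C =  8 → I
  i= 9: J-C =  7 → H
  i=10: W-U =  2 → C
  i=11: V-J = 12 → M
  i=12: L-V = 16 → Q
  i=13: G-Y =  8 → I
  i=14: V-O =  7 → H
  i=15: X-V =  2 → C
  i=16: B-P = 12 → M
  i=17: I-S = 16 → Q
  i=18: D-V =  8 → I
  i=19: J-C =  7 → H
  i=20: Y-W =  2 → C
  i=21: R-F = 12 → M
  i=22: Z-J = 16 → Q
  i=23: Z-R =  8 → I
  i=24: Y-R =  7 → H
  i=25: B-Z =  2 → C
  i=26: U-I = 12 → M
  shifts repeat with period 5: CMQIH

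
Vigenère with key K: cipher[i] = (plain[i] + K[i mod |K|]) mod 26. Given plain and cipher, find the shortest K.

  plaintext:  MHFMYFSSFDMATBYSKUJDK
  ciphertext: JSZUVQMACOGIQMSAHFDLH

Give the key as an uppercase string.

  i= 0: J-M = 23 → X
  i= 1: S-H = 11 → L
  i= 2: Z-F = 20 → U
  i= 3: U-M =  8 → I
  i= 4: V-Y = 23 → X
  i= 5: Q-F = 11 → L
  i= 6: M-S = 20 → U
  i= 7: A-S =  8 → I
  i= 8: C-F = 23 → X
  i= 9: O-D = 11 → L
  i=10: G-M = 20 → U
  i=11: I-A =  8 → I
  i=12: Q-T = 23 → X
  i=13: M-B = 11 → L
  i=14: S-Y = 20 → U
  i=15: A-S =  8 → I
  i=16: H-K = 23 → X
  i=17: F-U = 11 → L
  i=18: D-J = 20 → U
  i=19: L-D =  8 → I
  i=20: H-K = 23 → X
  shifts repeat with period 4: XLUI

XLUI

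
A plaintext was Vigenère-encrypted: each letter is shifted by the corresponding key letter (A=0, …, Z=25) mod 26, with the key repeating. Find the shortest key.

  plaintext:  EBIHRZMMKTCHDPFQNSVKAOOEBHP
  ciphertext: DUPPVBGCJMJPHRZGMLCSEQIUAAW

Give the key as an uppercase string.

  i= 0: D-E = 25 → Z
  i= 1: U-B = 19 → T
  i= 2: P-I =  7 → H
  i= 3: P-H =  8 → I
  i= 4: V-R =  4 → E
  i= 5: B-Z =  2 → C
  i= 6: G-M = 20 → U
  i= 7: C-M = 16 → Q
  i= 8: J-K = 25 → Z
  i= 9: M-T = 19 → T
  i=10: J-C =  7 → H
  i=11: P-H =  8 → I
  i=12: H-D =  4 → E
  i=13: R-P =  2 → C
  i=14: Z-F = 20 → U
  i=15: G-Q = 16 → Q
  i=16: M-N = 25 → Z
  i=17: L-S = 19 → T
  i=18: C-V =  7 → H
  i=19: S-K =  8 → I
  i=20: E-A =  4 → E
  i=21: Q-O =  2 → C
  i=22: I-O = 20 → U
  i=23: U-E = 16 → Q
  i=24: A-B = 25 → Z
  i=25: A-H = 19 → T
  i=26: W-P =  7 → H
  shifts repeat with period 8: ZTHIECUQ

ZTHIECUQ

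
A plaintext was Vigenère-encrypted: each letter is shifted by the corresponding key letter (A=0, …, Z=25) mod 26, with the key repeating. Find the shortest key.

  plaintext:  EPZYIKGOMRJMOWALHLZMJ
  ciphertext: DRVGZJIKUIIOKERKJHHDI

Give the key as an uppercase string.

ZCWIR

  i= 0: D-E = 25 → Z
  i= 1: R-P =  2 → C
  i= 2: V-Z = 22 → W
  i= 3: G-Y =  8 → I
  i= 4: Z-I = 17 → R
  i= 5: J-K = 25 → Z
  i= 6: I-G =  2 → C
  i= 7: K-O = 22 → W
  i= 8: U-M =  8 → I
  i= 9: I-R = 17 → R
  i=10: I-J = 25 → Z
  i=11: O-M =  2 → C
  i=12: K-O = 22 → W
  i=13: E-W =  8 → I
  i=14: R-A = 17 → R
  i=15: K-L = 25 → Z
  i=16: J-H =  2 → C
  i=17: H-L = 22 → W
  i=18: H-Z =  8 → I
  i=19: D-M = 17 → R
  i=20: I-J = 25 → Z
  shifts repeat with period 5: ZCWIR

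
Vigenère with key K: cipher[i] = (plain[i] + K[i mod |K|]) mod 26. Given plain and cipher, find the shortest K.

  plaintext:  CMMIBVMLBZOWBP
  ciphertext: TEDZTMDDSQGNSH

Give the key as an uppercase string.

  i= 0: T-C = 17 → R
  i= 1: E-M = 18 → S
  i= 2: D-M = 17 → R
  i= 3: Z-I = 17 → R
  i= 4: T-B = 18 → S
  i= 5: M-V = 17 → R
  i= 6: D-M = 17 → R
  i= 7: D-L = 18 → S
  i= 8: S-B = 17 → R
  i= 9: Q-Z = 17 → R
  i=10: G-O = 18 → S
  i=11: N-W = 17 → R
  i=12: S-B = 17 → R
  i=13: H-P = 18 → S
  shifts repeat with period 3: RSR

RSR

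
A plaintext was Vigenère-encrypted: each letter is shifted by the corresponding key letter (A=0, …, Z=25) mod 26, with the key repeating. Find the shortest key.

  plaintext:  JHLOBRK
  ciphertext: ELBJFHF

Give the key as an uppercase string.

VEQ

  i= 0: E-J = 21 → V
  i= 1: L-H =  4 → E
  i= 2: B-L = 16 → Q
  i= 3: J-O = 21 → V
  i= 4: F-B =  4 → E
  i= 5: H-R = 16 → Q
  i= 6: F-K = 21 → V
  shifts repeat with period 3: VEQ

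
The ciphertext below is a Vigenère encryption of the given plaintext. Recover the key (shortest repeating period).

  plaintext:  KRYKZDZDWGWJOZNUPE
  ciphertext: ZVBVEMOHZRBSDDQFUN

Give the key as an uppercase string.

PEDLFJ

  i= 0: Z-K = 15 → P
  i= 1: V-R =  4 → E
  i= 2: B-Y =  3 → D
  i= 3: V-K = 11 → L
  i= 4: E-Z =  5 → F
  i= 5: M-D =  9 → J
  i= 6: O-Z = 15 → P
  i= 7: H-D =  4 → E
  i= 8: Z-W =  3 → D
  i= 9: R-G = 11 → L
  i=10: B-W =  5 → F
  i=11: S-J =  9 → J
  i=12: D-O = 15 → P
  i=13: D-Z =  4 → E
  i=14: Q-N =  3 → D
  i=15: F-U = 11 → L
  i=16: U-P =  5 → F
  i=17: N-E =  9 → J
  shifts repeat with period 6: PEDLFJ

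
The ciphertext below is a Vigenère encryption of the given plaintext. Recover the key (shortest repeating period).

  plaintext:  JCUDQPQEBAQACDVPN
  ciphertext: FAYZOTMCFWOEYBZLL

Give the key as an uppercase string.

WYE

  i= 0: F-J = 22 → W
  i= 1: A-C = 24 → Y
  i= 2: Y-U =  4 → E
  i= 3: Z-D = 22 → W
  i= 4: O-Q = 24 → Y
  i= 5: T-P =  4 → E
  i= 6: M-Q = 22 → W
  i= 7: C-E = 24 → Y
  i= 8: F-B =  4 → E
  i= 9: W-A = 22 → W
  i=10: O-Q = 24 → Y
  i=11: E-A =  4 → E
  i=12: Y-C = 22 → W
  i=13: B-D = 24 → Y
  i=14: Z-V =  4 → E
  i=15: L-P = 22 → W
  i=16: L-N = 24 → Y
  shifts repeat with period 3: WYE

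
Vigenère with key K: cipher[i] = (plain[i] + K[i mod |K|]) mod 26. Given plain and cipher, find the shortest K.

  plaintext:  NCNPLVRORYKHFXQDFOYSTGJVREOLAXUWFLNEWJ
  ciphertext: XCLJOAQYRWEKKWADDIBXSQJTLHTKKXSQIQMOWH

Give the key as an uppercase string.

  i= 0: X-N = 10 → K
  i= 1: C-C =  0 → A
  i= 2: L-N = 24 → Y
  i= 3: J-P = 20 → U
  i= 4: O-L =  3 → D
  i= 5: A-V =  5 → F
  i= 6: Q-R = 25 → Z
  i= 7: Y-O = 10 → K
  i= 8: R-R =  0 → A
  i= 9: W-Y = 24 → Y
  i=10: E-K = 20 → U
  i=11: K-H =  3 → D
  i=12: K-F =  5 → F
  i=13: W-X = 25 → Z
  i=14: A-Q = 10 → K
  i=15: D-D =  0 → A
  i=16: D-F = 24 → Y
  i=17: I-O = 20 → U
  i=18: B-Y =  3 → D
  i=19: X-S =  5 → F
  i=20: S-T = 25 → Z
  i=21: Q-G = 10 → K
  i=22: J-J =  0 → A
  i=23: T-V = 24 → Y
  i=24: L-R = 20 → U
  i=25: H-E =  3 → D
  i=26: T-O =  5 → F
  i=27: K-L = 25 → Z
  i=28: K-A = 10 → K
  i=29: X-X =  0 → A
  i=30: S-U = 24 → Y
  i=31: Q-W = 20 → U
  i=32: I-F =  3 → D
  i=33: Q-L =  5 → F
  i=34: M-N = 25 → Z
  i=35: O-E = 10 → K
  i=36: W-W =  0 → A
  i=37: H-J = 24 → Y
  shifts repeat with period 7: KAYUDFZ

KAYUDFZ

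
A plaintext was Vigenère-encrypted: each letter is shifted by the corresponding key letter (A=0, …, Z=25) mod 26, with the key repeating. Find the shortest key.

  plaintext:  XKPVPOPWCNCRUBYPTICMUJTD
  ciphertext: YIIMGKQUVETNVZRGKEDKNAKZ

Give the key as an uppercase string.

BYTRRW

  i= 0: Y-X =  1 → B
  i= 1: I-K = 24 → Y
  i= 2: I-P = 19 → T
  i= 3: M-V = 17 → R
  i= 4: G-P = 17 → R
  i= 5: K-O = 22 → W
  i= 6: Q-P =  1 → B
  i= 7: U-W = 24 → Y
  i= 8: V-C = 19 → T
  i= 9: E-N = 17 → R
  i=10: T-C = 17 → R
  i=11: N-R = 22 → W
  i=12: V-U =  1 → B
  i=13: Z-B = 24 → Y
  i=14: R-Y = 19 → T
  i=15: G-P = 17 → R
  i=16: K-T = 17 → R
  i=17: E-I = 22 → W
  i=18: D-C =  1 → B
  i=19: K-M = 24 → Y
  i=20: N-U = 19 → T
  i=21: A-J = 17 → R
  i=22: K-T = 17 → R
  i=23: Z-D = 22 → W
  shifts repeat with period 6: BYTRRW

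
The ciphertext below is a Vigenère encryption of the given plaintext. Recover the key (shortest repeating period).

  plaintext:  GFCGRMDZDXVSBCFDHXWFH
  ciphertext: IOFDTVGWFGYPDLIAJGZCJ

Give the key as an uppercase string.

CJDX

  i= 0: I-G =  2 → C
  i= 1: O-F =  9 → J
  i= 2: F-C =  3 → D
  i= 3: D-G = 23 → X
  i= 4: T-R =  2 → C
  i= 5: V-M =  9 → J
  i= 6: G-D =  3 → D
  i= 7: W-Z = 23 → X
  i= 8: F-D =  2 → C
  i= 9: G-X =  9 → J
  i=10: Y-V =  3 → D
  i=11: P-S = 23 → X
  i=12: D-B =  2 → C
  i=13: L-C =  9 → J
  i=14: I-F =  3 → D
  i=15: A-D = 23 → X
  i=16: J-H =  2 → C
  i=17: G-X =  9 → J
  i=18: Z-W =  3 → D
  i=19: C-F = 23 → X
  i=20: J-H =  2 → C
  shifts repeat with period 4: CJDX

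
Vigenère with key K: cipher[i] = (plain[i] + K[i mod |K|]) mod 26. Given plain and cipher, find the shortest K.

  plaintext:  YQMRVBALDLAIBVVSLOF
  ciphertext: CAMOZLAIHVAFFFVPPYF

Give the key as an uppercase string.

EKAX

  i= 0: C-Y =  4 → E
  i= 1: A-Q = 10 → K
  i= 2: M-M =  0 → A
  i= 3: O-R = 23 → X
  i= 4: Z-V =  4 → E
  i= 5: L-B = 10 → K
  i= 6: A-A =  0 → A
  i= 7: I-L = 23 → X
  i= 8: H-D =  4 → E
  i= 9: V-L = 10 → K
  i=10: A-A =  0 → A
  i=11: F-I = 23 → X
  i=12: F-B =  4 → E
  i=13: F-V = 10 → K
  i=14: V-V =  0 → A
  i=15: P-S = 23 → X
  i=16: P-L =  4 → E
  i=17: Y-O = 10 → K
  i=18: F-F =  0 → A
  shifts repeat with period 4: EKAX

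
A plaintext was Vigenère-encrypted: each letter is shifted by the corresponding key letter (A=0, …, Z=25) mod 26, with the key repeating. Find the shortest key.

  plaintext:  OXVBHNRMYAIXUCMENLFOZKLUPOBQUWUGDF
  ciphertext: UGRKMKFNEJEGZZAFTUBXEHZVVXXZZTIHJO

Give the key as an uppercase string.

GJWJFXOB

  i= 0: U-O =  6 → G
  i= 1: G-X =  9 → J
  i= 2: R-V = 22 → W
  i= 3: K-B =  9 → J
  i= 4: M-H =  5 → F
  i= 5: K-N = 23 → X
  i= 6: F-R = 14 → O
  i= 7: N-M =  1 → B
  i= 8: E-Y =  6 → G
  i= 9: J-A =  9 → J
  i=10: E-I = 22 → W
  i=11: G-X =  9 → J
  i=12: Z-U =  5 → F
  i=13: Z-C = 23 → X
  i=14: A-M = 14 → O
  i=15: F-E =  1 → B
  i=16: T-N =  6 → G
  i=17: U-L =  9 → J
  i=18: B-F = 22 → W
  i=19: X-O =  9 → J
  i=20: E-Z =  5 → F
  i=21: H-K = 23 → X
  i=22: Z-L = 14 → O
  i=23: V-U =  1 → B
  i=24: V-P =  6 → G
  i=25: X-O =  9 → J
  i=26: X-B = 22 → W
  i=27: Z-Q =  9 → J
  i=28: Z-U =  5 → F
  i=29: T-W = 23 → X
  i=30: I-U = 14 → O
  i=31: H-G =  1 → B
  i=32: J-D =  6 → G
  i=33: O-F =  9 → J
  shifts repeat with period 8: GJWJFXOB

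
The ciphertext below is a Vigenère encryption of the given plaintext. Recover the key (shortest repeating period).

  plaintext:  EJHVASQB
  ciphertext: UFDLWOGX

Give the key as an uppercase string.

  i= 0: U-E = 16 → Q
  i= 1: F-J = 22 → W
  i= 2: D-H = 22 → W
  i= 3: L-V = 16 → Q
  i= 4: W-A = 22 → W
  i= 5: O-S = 22 → W
  i= 6: G-Q = 16 → Q
  i= 7: X-B = 22 → W
  shifts repeat with period 3: QWW

QWW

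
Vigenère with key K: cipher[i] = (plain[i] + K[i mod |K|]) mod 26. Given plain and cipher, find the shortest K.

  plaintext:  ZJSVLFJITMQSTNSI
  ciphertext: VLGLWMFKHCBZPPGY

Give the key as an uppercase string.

WCOQLH

  i= 0: V-Z = 22 → W
  i= 1: L-J =  2 → C
  i= 2: G-S = 14 → O
  i= 3: L-V = 16 → Q
  i= 4: W-L = 11 → L
  i= 5: M-F =  7 → H
  i= 6: F-J = 22 → W
  i= 7: K-I =  2 → C
  i= 8: H-T = 14 → O
  i= 9: C-M = 16 → Q
  i=10: B-Q = 11 → L
  i=11: Z-S =  7 → H
  i=12: P-T = 22 → W
  i=13: P-N =  2 → C
  i=14: G-S = 14 → O
  i=15: Y-I = 16 → Q
  shifts repeat with period 6: WCOQLH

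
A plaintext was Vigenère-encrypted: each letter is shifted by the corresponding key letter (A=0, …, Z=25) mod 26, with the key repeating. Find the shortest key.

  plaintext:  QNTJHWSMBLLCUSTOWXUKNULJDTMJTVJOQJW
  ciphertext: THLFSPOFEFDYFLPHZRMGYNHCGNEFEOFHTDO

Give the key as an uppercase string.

  i= 0: T-Q =  3 → D
  i= 1: H-N = 20 → U
  i= 2: L-T = 18 → S
  i= 3: F-J = 22 → W
  i= 4: S-H = 11 → L
  i= 5: P-W = 19 → T
  i= 6: O-S = 22 → W
  i= 7: F-M = 19 → T
  i= 8: E-B =  3 → D
  i= 9: F-L = 20 → U
  i=10: D-L = 18 → S
  i=11: Y-C = 22 → W
  i=12: F-U = 11 → L
  i=13: L-S = 19 → T
  i=14: P-T = 22 → W
  i=15: H-O = 19 → T
  i=16: Z-W =  3 → D
  i=17: R-X = 20 → U
  i=18: M-U = 18 → S
  i=19: G-K = 22 → W
  i=20: Y-N = 11 → L
  i=21: N-U = 19 → T
  i=22: H-L = 22 → W
  i=23: C-J = 19 → T
  i=24: G-D =  3 → D
  i=25: N-T = 20 → U
  i=26: E-M = 18 → S
  i=27: F-J = 22 → W
  i=28: E-T = 11 → L
  i=29: O-V = 19 → T
  i=30: F-J = 22 → W
  i=31: H-O = 19 → T
  i=32: T-Q =  3 → D
  i=33: D-J = 20 → U
  i=34: O-W = 18 → S
  shifts repeat with period 8: DUSWLTWT

DUSWLTWT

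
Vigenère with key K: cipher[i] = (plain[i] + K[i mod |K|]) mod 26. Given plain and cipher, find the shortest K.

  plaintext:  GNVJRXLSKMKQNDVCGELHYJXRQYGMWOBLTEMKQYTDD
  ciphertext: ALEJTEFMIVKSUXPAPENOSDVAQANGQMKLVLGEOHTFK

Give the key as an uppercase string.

  i= 0: A-G = 20 → U
  i= 1: L-N = 24 → Y
  i= 2: E-V =  9 → J
  i= 3: J-J =  0 → A
  i= 4: T-R =  2 → C
  i= 5: E-X =  7 → H
  i= 6: F-L = 20 → U
  i= 7: M-S = 20 → U
  i= 8: I-K = 24 → Y
  i= 9: V-M =  9 → J
  i=10: K-K =  0 → A
  i=11: S-Q =  2 → C
  i=12: U-N =  7 → H
  i=13: X-D = 20 → U
  i=14: P-V = 20 → U
  i=15: A-C = 24 → Y
  i=16: P-G =  9 → J
  i=17: E-E =  0 → A
  i=18: N-L =  2 → C
  i=19: O-H =  7 → H
  i=20: S-Y = 20 → U
  i=21: D-J = 20 → U
  i=22: V-X = 24 → Y
  i=23: A-R =  9 → J
  i=24: Q-Q =  0 → A
  i=25: A-Y =  2 → C
  i=26: N-G =  7 → H
  i=27: G-M = 20 → U
  i=28: Q-W = 20 → U
  i=29: M-O = 24 → Y
  i=30: K-B =  9 → J
  i=31: L-L =  0 → A
  i=32: V-T =  2 → C
  i=33: L-E =  7 → H
  i=34: G-M = 20 → U
  i=35: E-K = 20 → U
  i=36: O-Q = 24 → Y
  i=37: H-Y =  9 → J
  i=38: T-T =  0 → A
  i=39: F-D =  2 → C
  i=40: K-D =  7 → H
  shifts repeat with period 7: UYJACHU

UYJACHU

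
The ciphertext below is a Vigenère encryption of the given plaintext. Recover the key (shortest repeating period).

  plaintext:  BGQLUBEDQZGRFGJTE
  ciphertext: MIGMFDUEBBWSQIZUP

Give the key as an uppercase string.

  i= 0: M-B = 11 → L
  i= 1: I-G =  2 → C
  i= 2: G-Q = 16 → Q
  i= 3: M-L =  1 → B
  i= 4: F-U = 11 → L
  i= 5: D-B =  2 → C
  i= 6: U-E = 16 → Q
  i= 7: E-D =  1 → B
  i= 8: B-Q = 11 → L
  i= 9: B-Z =  2 → C
  i=10: W-G = 16 → Q
  i=11: S-R =  1 → B
  i=12: Q-F = 11 → L
  i=13: I-G =  2 → C
  i=14: Z-J = 16 → Q
  i=15: U-T =  1 → B
  i=16: P-E = 11 → L
  shifts repeat with period 4: LCQB

LCQB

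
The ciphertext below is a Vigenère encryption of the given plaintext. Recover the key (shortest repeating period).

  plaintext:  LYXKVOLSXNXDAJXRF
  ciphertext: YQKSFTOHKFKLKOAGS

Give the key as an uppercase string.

  i= 0: Y-L = 13 → N
  i= 1: Q-Y = 18 → S
  i= 2: K-X = 13 → N
  i= 3: S-K =  8 → I
  i= 4: F-V = 10 → K
  i= 5: T-O =  5 → F
  i= 6: O-L =  3 → D
  i= 7: H-S = 15 → P
  i= 8: K-X = 13 → N
  i= 9: F-N = 18 → S
  i=10: K-X = 13 → N
  i=11: L-D =  8 → I
  i=12: K-A = 10 → K
  i=13: O-J =  5 → F
  i=14: A-X =  3 → D
  i=15: G-R = 15 → P
  i=16: S-F = 13 → N
  shifts repeat with period 8: NSNIKFDP

NSNIKFDP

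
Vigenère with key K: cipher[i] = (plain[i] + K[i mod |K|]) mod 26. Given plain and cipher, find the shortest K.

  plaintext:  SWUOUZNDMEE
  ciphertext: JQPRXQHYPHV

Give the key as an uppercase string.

RUVDD

  i= 0: J-S = 17 → R
  i= 1: Q-W = 20 → U
  i= 2: P-U = 21 → V
  i= 3: R-O =  3 → D
  i= 4: X-U =  3 → D
  i= 5: Q-Z = 17 → R
  i= 6: H-N = 20 → U
  i= 7: Y-D = 21 → V
  i= 8: P-M =  3 → D
  i= 9: H-E =  3 → D
  i=10: V-E = 17 → R
  shifts repeat with period 5: RUVDD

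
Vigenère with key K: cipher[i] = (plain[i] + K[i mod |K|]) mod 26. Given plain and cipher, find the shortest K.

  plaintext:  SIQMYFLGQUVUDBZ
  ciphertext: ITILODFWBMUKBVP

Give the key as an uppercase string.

  i= 0: I-S = 16 → Q
  i= 1: T-I = 11 → L
  i= 2: I-Q = 18 → S
  i= 3: L-M = 25 → Z
  i= 4: O-Y = 16 → Q
  i= 5: D-F = 24 → Y
  i= 6: F-L = 20 → U
  i= 7: W-G = 16 → Q
  i= 8: B-Q = 11 → L
  i= 9: M-U = 18 → S
  i=10: U-V = 25 → Z
  i=11: K-U = 16 → Q
  i=12: B-D = 24 → Y
  i=13: V-B = 20 → U
  i=14: P-Z = 16 → Q
  shifts repeat with period 7: QLSZQYU

QLSZQYU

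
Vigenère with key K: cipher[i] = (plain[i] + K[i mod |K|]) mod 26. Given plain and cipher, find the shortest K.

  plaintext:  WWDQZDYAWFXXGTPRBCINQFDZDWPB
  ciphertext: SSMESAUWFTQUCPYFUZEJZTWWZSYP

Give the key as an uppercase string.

  i= 0: S-W = 22 → W
  i= 1: S-W = 22 → W
  i= 2: M-D =  9 → J
  i= 3: E-Q = 14 → O
  i= 4: S-Z = 19 → T
  i= 5: A-D = 23 → X
  i= 6: U-Y = 22 → W
  i= 7: W-A = 22 → W
  i= 8: F-W =  9 → J
  i= 9: T-F = 14 → O
  i=10: Q-X = 19 → T
  i=11: U-X = 23 → X
  i=12: C-G = 22 → W
  i=13: P-T = 22 → W
  i=14: Y-P =  9 → J
  i=15: F-R = 14 → O
  i=16: U-B = 19 → T
  i=17: Z-C = 23 → X
  i=18: E-I = 22 → W
  i=19: J-N = 22 → W
  i=20: Z-Q =  9 → J
  i=21: T-F = 14 → O
  i=22: W-D = 19 → T
  i=23: W-Z = 23 → X
  i=24: Z-D = 22 → W
  i=25: S-W = 22 → W
  i=26: Y-P =  9 → J
  i=27: P-B = 14 → O
  shifts repeat with period 6: WWJOTX

WWJOTX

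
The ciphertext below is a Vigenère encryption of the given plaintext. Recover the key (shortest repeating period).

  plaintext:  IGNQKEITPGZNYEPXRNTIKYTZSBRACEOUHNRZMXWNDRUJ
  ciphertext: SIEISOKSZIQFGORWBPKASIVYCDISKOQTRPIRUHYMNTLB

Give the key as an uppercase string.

  i= 0: S-I = 10 → K
  i= 1: I-G =  2 → C
  i= 2: E-N = 17 → R
  i= 3: I-Q = 18 → S
  i= 4: S-K =  8 → I
  i= 5: O-E = 10 → K
  i= 6: K-I =  2 → C
  i= 7: S-T = 25 → Z
  i= 8: Z-P = 10 → K
  i= 9: I-G =  2 → C
  i=10: Q-Z = 17 → R
  i=11: F-N = 18 → S
  i=12: G-Y =  8 → I
  i=13: O-E = 10 → K
  i=14: R-P =  2 → C
  i=15: W-X = 25 → Z
  i=16: B-R = 10 → K
  i=17: P-N =  2 → C
  i=18: K-T = 17 → R
  i=19: A-I = 18 → S
  i=20: S-K =  8 → I
  i=21: I-Y = 10 → K
  i=22: V-T =  2 → C
  i=23: Y-Z = 25 → Z
  i=24: C-S = 10 → K
  i=25: D-B =  2 → C
  i=26: I-R = 17 → R
  i=27: S-A = 18 → S
  i=28: K-C =  8 → I
  i=29: O-E = 10 → K
  i=30: Q-O =  2 → C
  i=31: T-U = 25 → Z
  i=32: R-H = 10 → K
  i=33: P-N =  2 → C
  i=34: I-R = 17 → R
  i=35: R-Z = 18 → S
  i=36: U-M =  8 → I
  i=37: H-X = 10 → K
  i=38: Y-W =  2 → C
  i=39: M-N = 25 → Z
  i=40: N-D = 10 → K
  i=41: T-R =  2 → C
  i=42: L-U = 17 → R
  i=43: B-J = 18 → S
  shifts repeat with period 8: KCRSIKCZ

KCRSIKCZ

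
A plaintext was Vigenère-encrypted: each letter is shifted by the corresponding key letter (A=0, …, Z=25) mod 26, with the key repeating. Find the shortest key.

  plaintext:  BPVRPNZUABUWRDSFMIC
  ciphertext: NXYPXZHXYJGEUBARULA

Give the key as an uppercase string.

MIDYI

  i= 0: N-B = 12 → M
  i= 1: X-P =  8 → I
  i= 2: Y-V =  3 → D
  i= 3: P-R = 24 → Y
  i= 4: X-P =  8 → I
  i= 5: Z-N = 12 → M
  i= 6: H-Z =  8 → I
  i= 7: X-U =  3 → D
  i= 8: Y-A = 24 → Y
  i= 9: J-B =  8 → I
  i=10: G-U = 12 → M
  i=11: E-W =  8 → I
  i=12: U-R =  3 → D
  i=13: B-D = 24 → Y
  i=14: A-S =  8 → I
  i=15: R-F = 12 → M
  i=16: U-M =  8 → I
  i=17: L-I =  3 → D
  i=18: A-C = 24 → Y
  shifts repeat with period 5: MIDYI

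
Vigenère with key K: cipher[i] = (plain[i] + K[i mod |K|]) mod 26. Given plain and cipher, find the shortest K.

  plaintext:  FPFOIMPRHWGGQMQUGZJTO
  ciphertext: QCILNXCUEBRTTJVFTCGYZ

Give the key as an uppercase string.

LNDXF

  i= 0: Q-F = 11 → L
  i= 1: C-P = 13 → N
  i= 2: I-F =  3 → D
  i= 3: L-O = 23 → X
  i= 4: N-I =  5 → F
  i= 5: X-M = 11 → L
  i= 6: C-P = 13 → N
  i= 7: U-R =  3 → D
  i= 8: E-H = 23 → X
  i= 9: B-W =  5 → F
  i=10: R-G = 11 → L
  i=11: T-G = 13 → N
  i=12: T-Q =  3 → D
  i=13: J-M = 23 → X
  i=14: V-Q =  5 → F
  i=15: F-U = 11 → L
  i=16: T-G = 13 → N
  i=17: C-Z =  3 → D
  i=18: G-J = 23 → X
  i=19: Y-T =  5 → F
  i=20: Z-O = 11 → L
  shifts repeat with period 5: LNDXF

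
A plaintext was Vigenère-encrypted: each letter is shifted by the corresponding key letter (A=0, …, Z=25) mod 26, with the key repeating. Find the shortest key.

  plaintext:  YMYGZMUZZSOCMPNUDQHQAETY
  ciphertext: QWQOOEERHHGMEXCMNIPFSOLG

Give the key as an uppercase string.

SKSIP

  i= 0: Q-Y = 18 → S
  i= 1: W-M = 10 → K
  i= 2: Q-Y = 18 → S
  i= 3: O-G =  8 → I
  i= 4: O-Z = 15 → P
  i= 5: E-M = 18 → S
  i= 6: E-U = 10 → K
  i= 7: R-Z = 18 → S
  i= 8: H-Z =  8 → I
  i= 9: H-S = 15 → P
  i=10: G-O = 18 → S
  i=11: M-C = 10 → K
  i=12: E-M = 18 → S
  i=13: X-P =  8 → I
  i=14: C-N = 15 → P
  i=15: M-U = 18 → S
  i=16: N-D = 10 → K
  i=17: I-Q = 18 → S
  i=18: P-H =  8 → I
  i=19: F-Q = 15 → P
  i=20: S-A = 18 → S
  i=21: O-E = 10 → K
  i=22: L-T = 18 → S
  i=23: G-Y =  8 → I
  shifts repeat with period 5: SKSIP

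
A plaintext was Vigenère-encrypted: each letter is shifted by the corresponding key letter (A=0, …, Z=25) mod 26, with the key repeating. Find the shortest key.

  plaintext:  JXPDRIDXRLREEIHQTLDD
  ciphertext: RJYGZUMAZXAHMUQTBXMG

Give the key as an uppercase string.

IMJD

  i= 0: R-J =  8 → I
  i= 1: J-X = 12 → M
  i= 2: Y-P =  9 → J
  i= 3: G-D =  3 → D
  i= 4: Z-R =  8 → I
  i= 5: U-I = 12 → M
  i= 6: M-D =  9 → J
  i= 7: A-X =  3 → D
  i= 8: Z-R =  8 → I
  i= 9: X-L = 12 → M
  i=10: A-R =  9 → J
  i=11: H-E =  3 → D
  i=12: M-E =  8 → I
  i=13: U-I = 12 → M
  i=14: Q-H =  9 → J
  i=15: T-Q =  3 → D
  i=16: B-T =  8 → I
  i=17: X-L = 12 → M
  i=18: M-D =  9 → J
  i=19: G-D =  3 → D
  shifts repeat with period 4: IMJD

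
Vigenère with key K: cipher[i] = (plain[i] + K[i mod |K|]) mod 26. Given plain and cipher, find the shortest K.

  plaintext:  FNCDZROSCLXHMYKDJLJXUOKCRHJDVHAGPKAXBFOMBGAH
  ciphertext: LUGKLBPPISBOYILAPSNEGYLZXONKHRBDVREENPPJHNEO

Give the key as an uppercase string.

GHEHMKBX

  i= 0: L-F =  6 → G
  i= 1: U-N =  7 → H
  i= 2: G-C =  4 → E
  i= 3: K-D =  7 → H
  i= 4: L-Z = 12 → M
  i= 5: B-R = 10 → K
  i= 6: P-O =  1 → B
  i= 7: P-S = 23 → X
  i= 8: I-C =  6 → G
  i= 9: S-L =  7 → H
  i=10: B-X =  4 → E
  i=11: O-H =  7 → H
  i=12: Y-M = 12 → M
  i=13: I-Y = 10 → K
  i=14: L-K =  1 → B
  i=15: A-D = 23 → X
  i=16: P-J =  6 → G
  i=17: S-L =  7 → H
  i=18: N-J =  4 → E
  i=19: E-X =  7 → H
  i=20: G-U = 12 → M
  i=21: Y-O = 10 → K
  i=22: L-K =  1 → B
  i=23: Z-C = 23 → X
  i=24: X-R =  6 → G
  i=25: O-H =  7 → H
  i=26: N-J =  4 → E
  i=27: K-D =  7 → H
  i=28: H-V = 12 → M
  i=29: R-H = 10 → K
  i=30: B-A =  1 → B
  i=31: D-G = 23 → X
  i=32: V-P =  6 → G
  i=33: R-K =  7 → H
  i=34: E-A =  4 → E
  i=35: E-X =  7 → H
  i=36: N-B = 12 → M
  i=37: P-F = 10 → K
  i=38: P-O =  1 → B
  i=39: J-M = 23 → X
  i=40: H-B =  6 → G
  i=41: N-G =  7 → H
  i=42: E-A =  4 → E
  i=43: O-H =  7 → H
  shifts repeat with period 8: GHEHMKBX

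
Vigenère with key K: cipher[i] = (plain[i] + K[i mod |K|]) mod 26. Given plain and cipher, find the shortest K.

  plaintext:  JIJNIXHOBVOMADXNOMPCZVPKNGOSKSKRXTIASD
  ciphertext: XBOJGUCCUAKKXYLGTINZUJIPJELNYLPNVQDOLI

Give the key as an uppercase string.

  i= 0: X-J = 14 → O
  i= 1: B-I = 19 → T
  i= 2: O-J =  5 → F
  i= 3: J-N = 22 → W
  i= 4: G-I = 24 → Y
  i= 5: U-X = 23 → X
  i= 6: C-H = 21 → V
  i= 7: C-O = 14 → O
  i= 8: U-B = 19 → T
  i= 9: A-V =  5 → F
  i=10: K-O = 22 → W
  i=11: K-M = 24 → Y
  i=12: X-A = 23 → X
  i=13: Y-D = 21 → V
  i=14: L-X = 14 → O
  i=15: G-N = 19 → T
  i=16: T-O =  5 → F
  i=17: I-M = 22 → W
  i=18: N-P = 24 → Y
  i=19: Z-C = 23 → X
  i=20: U-Z = 21 → V
  i=21: J-V = 14 → O
  i=22: I-P = 19 → T
  i=23: P-K =  5 → F
  i=24: J-N = 22 → W
  i=25: E-G = 24 → Y
  i=26: L-O = 23 → X
  i=27: N-S = 21 → V
  i=28: Y-K = 14 → O
  i=29: L-S = 19 → T
  i=30: P-K =  5 → F
  i=31: N-R = 22 → W
  i=32: V-X = 24 → Y
  i=33: Q-T = 23 → X
  i=34: D-I = 21 → V
  i=35: O-A = 14 → O
  i=36: L-S = 19 → T
  i=37: I-D =  5 → F
  shifts repeat with period 7: OTFWYXV

OTFWYXV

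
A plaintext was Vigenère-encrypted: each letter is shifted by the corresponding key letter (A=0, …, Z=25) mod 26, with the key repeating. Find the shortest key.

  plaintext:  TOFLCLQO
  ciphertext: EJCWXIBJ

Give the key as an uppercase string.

  i= 0: E-T = 11 → L
  i= 1: J-O = 21 → V
  i= 2: C-F = 23 → X
  i= 3: W-L = 11 → L
  i= 4: X-C = 21 → V
  i= 5: I-L = 23 → X
  i= 6: B-Q = 11 → L
  i= 7: J-O = 21 → V
  shifts repeat with period 3: LVX

LVX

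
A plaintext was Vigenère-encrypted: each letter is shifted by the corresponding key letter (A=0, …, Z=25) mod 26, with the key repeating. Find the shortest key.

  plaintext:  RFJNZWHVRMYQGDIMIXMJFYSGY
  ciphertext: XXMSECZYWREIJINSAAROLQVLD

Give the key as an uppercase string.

  i= 0: X-R =  6 → G
  i= 1: X-F = 18 → S
  i= 2: M-J =  3 → D
  i= 3: S-N =  5 → F
  i= 4: E-Z =  5 → F
  i= 5: C-W =  6 → G
  i= 6: Z-H = 18 → S
  i= 7: Y-V =  3 → D
  i= 8: W-R =  5 → F
  i= 9: R-M =  5 → F
  i=10: E-Y =  6 → G
  i=11: I-Q = 18 → S
  i=12: J-G =  3 → D
  i=13: I-D =  5 → F
  i=14: N-I =  5 → F
  i=15: S-M =  6 → G
  i=16: A-I = 18 → S
  i=17: A-X =  3 → D
  i=18: R-M =  5 → F
  i=19: O-J =  5 → F
  i=20: L-F =  6 → G
  i=21: Q-Y = 18 → S
  i=22: V-S =  3 → D
  i=23: L-G =  5 → F
  i=24: D-Y =  5 → F
  shifts repeat with period 5: GSDFF

GSDFF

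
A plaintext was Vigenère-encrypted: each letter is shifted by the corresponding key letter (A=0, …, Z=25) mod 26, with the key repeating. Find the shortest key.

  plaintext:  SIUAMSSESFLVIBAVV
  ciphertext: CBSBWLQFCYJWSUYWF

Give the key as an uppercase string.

KTYB

  i= 0: C-S = 10 → K
  i= 1: B-I = 19 → T
  i= 2: S-U = 24 → Y
  i= 3: B-A =  1 → B
  i= 4: W-M = 10 → K
  i= 5: L-S = 19 → T
  i= 6: Q-S = 24 → Y
  i= 7: F-E =  1 → B
  i= 8: C-S = 10 → K
  i= 9: Y-F = 19 → T
  i=10: J-L = 24 → Y
  i=11: W-V =  1 → B
  i=12: S-I = 10 → K
  i=13: U-B = 19 → T
  i=14: Y-A = 24 → Y
  i=15: W-V =  1 → B
  i=16: F-V = 10 → K
  shifts repeat with period 4: KTYB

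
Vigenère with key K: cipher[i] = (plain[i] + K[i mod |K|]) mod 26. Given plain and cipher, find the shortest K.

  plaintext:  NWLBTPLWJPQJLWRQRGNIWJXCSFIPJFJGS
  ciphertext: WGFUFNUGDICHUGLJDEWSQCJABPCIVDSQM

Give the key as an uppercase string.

JKUTMY

  i= 0: W-N =  9 → J
  i= 1: G-W = 10 → K
  i= 2: F-L = 20 → U
  i= 3: U-B = 19 → T
  i= 4: F-T = 12 → M
  i= 5: N-P = 24 → Y
  i= 6: U-L =  9 → J
  i= 7: G-W = 10 → K
  i= 8: D-J = 20 → U
  i= 9: I-P = 19 → T
  i=10: C-Q = 12 → M
  i=11: H-J = 24 → Y
  i=12: U-L =  9 → J
  i=13: G-W = 10 → K
  i=14: L-R = 20 → U
  i=15: J-Q = 19 → T
  i=16: D-R = 12 → M
  i=17: E-G = 24 → Y
  i=18: W-N =  9 → J
  i=19: S-I = 10 → K
  i=20: Q-W = 20 → U
  i=21: C-J = 19 → T
  i=22: J-X = 12 → M
  i=23: A-C = 24 → Y
  i=24: B-S =  9 → J
  i=25: P-F = 10 → K
  i=26: C-I = 20 → U
  i=27: I-P = 19 → T
  i=28: V-J = 12 → M
  i=29: D-F = 24 → Y
  i=30: S-J =  9 → J
  i=31: Q-G = 10 → K
  i=32: M-S = 20 → U
  shifts repeat with period 6: JKUTMY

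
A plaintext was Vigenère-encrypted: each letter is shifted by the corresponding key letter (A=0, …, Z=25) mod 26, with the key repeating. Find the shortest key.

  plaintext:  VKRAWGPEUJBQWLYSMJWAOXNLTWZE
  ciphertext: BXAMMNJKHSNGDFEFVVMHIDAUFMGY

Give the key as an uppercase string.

GNJMQHU

  i= 0: B-V =  6 → G
  i= 1: X-K = 13 → N
  i= 2: A-R =  9 → J
  i= 3: M-A = 12 → M
  i= 4: M-W = 16 → Q
  i= 5: N-G =  7 → H
  i= 6: J-P = 20 → U
  i= 7: K-E =  6 → G
  i= 8: H-U = 13 → N
  i= 9: S-J =  9 → J
  i=10: N-B = 12 → M
  i=11: G-Q = 16 → Q
  i=12: D-W =  7 → H
  i=13: F-L = 20 → U
  i=14: E-Y =  6 → G
  i=15: F-S = 13 → N
  i=16: V-M =  9 → J
  i=17: V-J = 12 → M
  i=18: M-W = 16 → Q
  i=19: H-A =  7 → H
  i=20: I-O = 20 → U
  i=21: D-X =  6 → G
  i=22: A-N = 13 → N
  i=23: U-L =  9 → J
  i=24: F-T = 12 → M
  i=25: M-W = 16 → Q
  i=26: G-Z =  7 → H
  i=27: Y-E = 20 → U
  shifts repeat with period 7: GNJMQHU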